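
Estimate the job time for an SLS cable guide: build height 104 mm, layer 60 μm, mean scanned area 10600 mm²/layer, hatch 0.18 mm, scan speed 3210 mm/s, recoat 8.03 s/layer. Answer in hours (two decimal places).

12.70 hours

Layers = ⌈104/0.06⌉ = 1734.
Scan path per layer = 10600 / 0.18 = 58888.9 mm.
Laser time per layer = 58888.9 / 3210, so 18.3455 s.
Per-layer time = 18.3455 + 8.03 = 26.3755 s.
Total: 1734 × 26.3755 s = 45735.117 s → 12.70 hours.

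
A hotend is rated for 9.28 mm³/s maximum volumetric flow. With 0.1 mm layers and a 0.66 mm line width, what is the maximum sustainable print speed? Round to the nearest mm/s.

141 mm/s

Extrusion cross-section = 0.1 × 0.66, so 0.066 mm².
Max speed = 9.28 / 0.066 = 140.61 ≈ 141 mm/s.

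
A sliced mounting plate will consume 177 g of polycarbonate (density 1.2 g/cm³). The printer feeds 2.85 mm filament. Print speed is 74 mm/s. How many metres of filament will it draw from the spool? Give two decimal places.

23.12 m

Extruded volume: 177/1.2 = 147.5 cm³ (147500 mm³).
Filament cross-section = π × (2.85/2)² = 6.3794 mm².
Length = 147500 / 6.3794 = 23121.3 mm = 23.12 m.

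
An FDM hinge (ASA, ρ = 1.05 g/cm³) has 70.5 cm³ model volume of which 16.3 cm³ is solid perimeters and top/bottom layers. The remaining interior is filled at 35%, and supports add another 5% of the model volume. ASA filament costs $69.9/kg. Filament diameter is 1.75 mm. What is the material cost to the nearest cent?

$2.85

Volume inside the shell = 70.5 − 16.3 = 54.2 cm³.
Deposited infill = 0.35 × 54.2, so 18.97 cm³.
Support = 0.05 × 70.5 = 3.525 cm³.
Total printed volume = 16.3 + 18.97 + 3.525 = 38.795 cm³.
Mass: 38.795 × 1.05 → 40.73475 g.
At $69.9/kg: 40.73475/1000 × 69.9 = $2.85.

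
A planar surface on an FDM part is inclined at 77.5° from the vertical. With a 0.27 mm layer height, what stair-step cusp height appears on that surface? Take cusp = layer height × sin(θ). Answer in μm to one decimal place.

h_c = t·sin θ = 0.27 × 0.9763 = 0.263601 mm (263.6 μm).

263.6 μm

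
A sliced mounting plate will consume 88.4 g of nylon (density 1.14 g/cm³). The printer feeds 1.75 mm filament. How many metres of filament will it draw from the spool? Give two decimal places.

32.24 m

Extruded volume: 88.4/1.14 = 77.5439 cm³ (77543.9 mm³).
Filament cross-section = π × (1.75/2)² = 2.4053 mm².
Length = 77543.9 / 2.4053 = 32238.76 mm = 32.24 m.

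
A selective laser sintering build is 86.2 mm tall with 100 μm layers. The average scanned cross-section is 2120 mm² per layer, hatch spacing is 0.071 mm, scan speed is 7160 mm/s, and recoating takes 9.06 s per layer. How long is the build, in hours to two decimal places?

Layer count = ceil(86.2 / 0.1) = 862.
Per-layer scan distance = 2120 / 0.071 = 29859.2 mm.
Scan time per layer: 29859.2 / 7160 → 4.1703 s.
Per-layer time = 4.1703 + 9.06, so 13.2303 s.
862 layers × 13.2303 s/layer = 11404.5186 s, i.e. 3.17 hours.

3.17 hours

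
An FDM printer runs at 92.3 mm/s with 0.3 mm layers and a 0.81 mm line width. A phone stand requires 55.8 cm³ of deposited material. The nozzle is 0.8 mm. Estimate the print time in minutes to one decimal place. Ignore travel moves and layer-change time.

Line area: 0.3 × 0.81 → 0.243 mm².
Toolpath length = 55.8 cm³ / 0.243 mm² = 55800 / 0.243 = 229629.6 mm.
Extrusion time = 229629.6 / 92.3 = 2487.9 s.
Converting: 2487.9 s = 41.5 minutes.

41.5 minutes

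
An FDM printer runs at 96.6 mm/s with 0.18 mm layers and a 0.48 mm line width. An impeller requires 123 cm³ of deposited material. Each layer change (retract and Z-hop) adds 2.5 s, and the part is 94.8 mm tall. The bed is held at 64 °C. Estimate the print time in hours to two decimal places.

4.46 hours

Bead cross-section = 0.18 × 0.48 = 0.0864 mm².
Path length: 123000 mm³ / 0.0864 mm² → 1423611.1 mm.
Extrusion time = 1423611.1 / 96.6 = 14737.2 s.
Layer count = ceil(94.8 / 0.18) = 527.
Layer-change overhead = 527 × 2.5, so 1317.5 s.
Total = 14737.2 + 1317.5 = 16054.7 s = 4.46 hours.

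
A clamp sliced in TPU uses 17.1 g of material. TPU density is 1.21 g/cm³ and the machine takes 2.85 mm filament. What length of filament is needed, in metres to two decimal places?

Extruded volume: 17.1/1.21 = 14.1322 cm³ (14132.2 mm³).
Cross-section of 2.85 mm filament: π·(2.85/2)² = 6.3794 mm².
Length = 14132.2 / 6.3794 = 2215.29 mm = 2.22 m.

2.22 m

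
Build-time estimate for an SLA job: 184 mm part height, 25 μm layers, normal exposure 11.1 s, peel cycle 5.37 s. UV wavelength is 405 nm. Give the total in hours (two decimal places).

Number of layers: 184 / 0.025 → 7360 (rounded up).
Each layer takes = 11.1 + 5.37 = 16.47 s.
Build time: 7360 × 16.47 s = 121219.2 s, i.e. 33.67 hours.

33.67 hours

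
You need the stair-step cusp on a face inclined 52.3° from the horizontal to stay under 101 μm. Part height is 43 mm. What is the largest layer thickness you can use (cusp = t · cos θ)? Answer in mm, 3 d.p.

0.165 mm

Layer height = cusp / cos(52.3°) = 0.101 / 0.6115 = 0.165 mm.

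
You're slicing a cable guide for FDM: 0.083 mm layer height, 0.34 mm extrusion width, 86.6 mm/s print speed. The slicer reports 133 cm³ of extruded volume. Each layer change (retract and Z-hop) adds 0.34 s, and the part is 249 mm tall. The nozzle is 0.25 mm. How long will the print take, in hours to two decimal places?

Bead cross-section = 0.083 × 0.34 = 0.02822 mm².
Path length: 133000 mm³ / 0.02822 mm² → 4712969.5 mm.
Print-move time = 4712969.5 / 86.6, so 54422.3 s.
Layers = ⌈249/0.083⌉ = 3000.
Non-print overhead = 3000 × 0.34 = 1020 s.
Total = 54422.3 + 1020 = 55442.3 s = 15.40 hours.

15.40 hours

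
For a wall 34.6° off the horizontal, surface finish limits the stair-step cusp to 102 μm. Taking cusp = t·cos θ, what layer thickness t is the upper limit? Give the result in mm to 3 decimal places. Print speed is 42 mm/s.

cos(34.6°) = 0.8231; t_max = 0.102/0.8231 = 0.124 mm.

0.124 mm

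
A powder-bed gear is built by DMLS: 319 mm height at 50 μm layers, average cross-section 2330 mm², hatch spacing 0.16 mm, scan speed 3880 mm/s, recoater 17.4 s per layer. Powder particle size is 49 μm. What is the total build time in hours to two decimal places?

37.49 hours

Layer count = ceil(319 / 0.05) = 6380.
Per-layer scan distance: 2330 / 0.16 → 14562.5 mm.
Scan time per layer = 14562.5 / 3880, so 3.7532 s.
Layer cycle = 3.7532 + 17.4 = 21.1532 s.
Build time = 6380 × 21.1532 = 134957.416 s = 37.49 hours.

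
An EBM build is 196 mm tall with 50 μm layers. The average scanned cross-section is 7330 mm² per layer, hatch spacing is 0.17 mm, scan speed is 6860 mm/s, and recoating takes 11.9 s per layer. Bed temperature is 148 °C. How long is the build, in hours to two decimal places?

Layers = ⌈196/0.05⌉ = 3920.
Scan path per layer = 7330 / 0.17, so 43117.6 mm.
Scan time per layer = 43117.6 / 6860, so 6.2854 s.
Time per layer: 6.2854 + 11.9 → 18.1854 s.
3920 layers × 18.1854 s/layer = 71286.768 s, i.e. 19.80 hours.

19.80 hours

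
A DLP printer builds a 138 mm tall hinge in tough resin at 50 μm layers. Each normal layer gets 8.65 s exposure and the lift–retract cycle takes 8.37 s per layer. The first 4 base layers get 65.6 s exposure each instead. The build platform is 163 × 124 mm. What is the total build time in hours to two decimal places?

13.11 hours

Layer count = ceil(138 / 0.05) = 2760.
Burn-in layers = 4 × (65.6 + 8.37), so 295.88 s.
Regular layers = 2756 × (8.65 + 8.37), so 46907.12 s.
Total = 295.88 + 46907.12 = 47203 s = 13.11 hours.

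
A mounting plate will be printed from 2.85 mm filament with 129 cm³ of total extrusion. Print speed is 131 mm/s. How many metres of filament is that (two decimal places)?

20.22 m

Cross-section of 2.85 mm filament: π·(2.85/2)² = 6.3794 mm².
Length = 129 cm³ / 6.3794 mm² = 129000 / 6.3794 = 20221.34 mm = 20.22 m.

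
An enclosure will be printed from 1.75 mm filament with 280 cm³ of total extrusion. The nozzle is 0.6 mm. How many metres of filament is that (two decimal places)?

A = π r² = π × 0.875² = 2.4053 mm².
L = 280000 mm³ / 2.4053 mm² = 116409.6 mm, i.e. 116.41 m.

116.41 m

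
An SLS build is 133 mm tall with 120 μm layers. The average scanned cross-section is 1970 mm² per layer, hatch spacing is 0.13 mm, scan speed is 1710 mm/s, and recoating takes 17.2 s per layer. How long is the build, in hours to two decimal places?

Number of layers: 133 / 0.12 → 1109 (rounded up).
Hatch length per layer: 1970 / 0.13 → 15153.8 mm.
Scan time per layer = 15153.8 / 1710 = 8.8619 s.
Time per layer: 8.8619 + 17.2 → 26.0619 s.
Total: 1109 × 26.0619 s = 28902.6471 s → 8.03 hours.

8.03 hours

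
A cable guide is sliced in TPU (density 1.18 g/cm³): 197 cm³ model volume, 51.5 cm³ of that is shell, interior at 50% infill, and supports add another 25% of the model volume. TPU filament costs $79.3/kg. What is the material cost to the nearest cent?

Interior volume = 197 − 51.5, so 145.5 cm³.
Infill volume = 0.50 × 145.5, so 72.75 cm³.
Support = 0.25 × 197 = 49.25 cm³.
Total extruded: 51.5 + 72.75 + 49.25 → 173.5 cm³.
Mass = 173.5 × 1.18, so 204.73 g.
Cost = 204.73 g / 1000 × $79.3/kg = $16.24.

$16.24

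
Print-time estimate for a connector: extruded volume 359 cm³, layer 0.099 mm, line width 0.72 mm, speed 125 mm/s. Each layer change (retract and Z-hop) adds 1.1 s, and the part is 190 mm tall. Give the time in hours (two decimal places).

Line area = 0.099 × 0.72 = 0.07128 mm².
Total extruded path = 359000/0.07128 = 5036475.9 mm.
Time extruding = 5036475.9 / 125, so 40291.8 s.
Layer count = ceil(190 / 0.099) = 1920.
Layer-change overhead = 1920 × 1.1, so 2112 s.
Altogether 40291.8 + 2112 = 42403.8 s, i.e. 11.78 hours.

11.78 hours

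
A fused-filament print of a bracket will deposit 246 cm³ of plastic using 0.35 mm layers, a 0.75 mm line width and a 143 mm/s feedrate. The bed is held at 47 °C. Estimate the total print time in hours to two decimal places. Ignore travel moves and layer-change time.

Bead cross-section: 0.35 × 0.75 → 0.2625 mm².
Total extruded path = 246000/0.2625 = 937142.9 mm.
Print-move time = 937142.9 / 143 = 6553.4 s.
In the requested units: 6553.4 s = 1.82 hours.

1.82 hours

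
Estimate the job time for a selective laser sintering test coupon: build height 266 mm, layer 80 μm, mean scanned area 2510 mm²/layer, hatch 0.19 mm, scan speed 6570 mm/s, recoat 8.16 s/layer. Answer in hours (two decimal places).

9.39 hours

Layers = ⌈266/0.08⌉ = 3325.
Per-layer scan distance = 2510 / 0.19 = 13210.5 mm.
Laser time per layer: 13210.5 / 6570 → 2.0107 s.
Layer cycle = 2.0107 + 8.16, so 10.1707 s.
Total: 3325 × 10.1707 s = 33817.5775 s → 9.39 hours.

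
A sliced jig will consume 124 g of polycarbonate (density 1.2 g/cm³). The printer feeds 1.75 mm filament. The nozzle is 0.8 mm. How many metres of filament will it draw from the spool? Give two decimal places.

42.96 m

Volume = 124 g / 1.2 g·cm⁻³ = 103.3333 cm³ = 103333.3 mm³.
Filament cross-section = π × (1.75/2)² = 2.4053 mm².
L = V/A = 103333.3/2.4053 = 42960.67 mm → 42.96 m.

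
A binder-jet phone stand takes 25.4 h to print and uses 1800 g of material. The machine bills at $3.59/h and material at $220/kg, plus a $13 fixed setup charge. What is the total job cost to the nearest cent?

Machine cost = 3.59 × 25.4, so $91.186.
Material charge: 220 × 1800/1000 → $396.00.
Total = 91.186 + 396.00 + 13 = 500.186 ≈ $500.19.

$500.19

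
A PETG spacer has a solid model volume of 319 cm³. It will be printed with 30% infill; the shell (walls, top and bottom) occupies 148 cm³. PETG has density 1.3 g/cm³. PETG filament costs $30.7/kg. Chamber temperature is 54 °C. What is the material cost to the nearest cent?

Infill region = 319 − 148, so 171 cm³.
Infill deposited = 0.30 × 171 = 51.3 cm³.
Total printed volume: 148 + 51.3 → 199.3 cm³.
Mass = 199.3 × 1.3, so 259.09 g.
Cost = 259.09 g / 1000 × $30.7/kg = $7.95.

$7.95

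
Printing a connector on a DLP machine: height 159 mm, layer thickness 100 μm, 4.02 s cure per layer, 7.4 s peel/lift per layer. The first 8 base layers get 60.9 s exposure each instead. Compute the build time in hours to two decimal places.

5.17 hours

Layer count = ceil(159 / 0.1) = 1590.
Burn-in layers = 8 × (60.9 + 7.4), so 546.4 s.
Normal layers = 1582 × (4.02 + 7.4), so 18066.44 s.
Total = 546.4 + 18066.44 = 18612.84 s = 5.17 hours.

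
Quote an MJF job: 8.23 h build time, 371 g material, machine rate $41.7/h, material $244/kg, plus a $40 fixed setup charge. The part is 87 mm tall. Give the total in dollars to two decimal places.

Machine-time cost = 41.7 × 8.23 = $343.191.
Feedstock cost = 244 × 371/1000, so $90.524.
Adding setup: 343.191 + 90.524 + 40 → 473.715 ≈ $473.72.

$473.72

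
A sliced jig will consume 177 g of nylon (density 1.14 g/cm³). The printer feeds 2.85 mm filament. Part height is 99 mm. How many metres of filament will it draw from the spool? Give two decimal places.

Volume = 177 g / 1.14 g·cm⁻³ = 155.2632 cm³ = 155263.2 mm³.
Filament cross-section = π × (2.85/2)² = 6.3794 mm².
Length = 155263.2 / 6.3794 = 24338.21 mm = 24.34 m.

24.34 m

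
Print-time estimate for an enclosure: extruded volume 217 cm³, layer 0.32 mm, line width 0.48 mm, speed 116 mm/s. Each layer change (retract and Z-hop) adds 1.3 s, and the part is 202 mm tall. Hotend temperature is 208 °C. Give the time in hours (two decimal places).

3.61 hours

Line area = 0.32 × 0.48, so 0.1536 mm².
Total extruded path = 217000/0.1536 = 1412760.4 mm.
Print-move time = 1412760.4 / 116, so 12179 s.
Layer count = ceil(202 / 0.32) = 632.
Z-hop total: 632 × 1.3 → 821.6 s.
Total = 12179 + 821.6 = 13000.6 s = 3.61 hours.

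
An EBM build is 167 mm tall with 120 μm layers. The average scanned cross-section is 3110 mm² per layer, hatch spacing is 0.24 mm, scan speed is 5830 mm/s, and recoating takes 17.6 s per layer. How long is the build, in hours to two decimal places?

7.66 hours

Layer count = ceil(167 / 0.12) = 1392.
Per-layer scan distance = 3110 / 0.24, so 12958.3 mm.
Scan time per layer = 12958.3 / 5830 = 2.2227 s.
Time per layer = 2.2227 + 17.6 = 19.8227 s.
Total: 1392 × 19.8227 s = 27593.1984 s → 7.66 hours.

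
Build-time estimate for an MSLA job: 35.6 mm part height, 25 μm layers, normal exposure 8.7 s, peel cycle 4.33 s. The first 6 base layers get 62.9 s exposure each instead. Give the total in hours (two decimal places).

Number of layers: 35.6 / 0.025 → 1424 (rounded up).
Burn-in layers = 6 × (62.9 + 4.33) = 403.38 s.
Normal layers = 1418 × (8.7 + 4.33), so 18476.54 s.
Total = 403.38 + 18476.54 = 18879.92 s = 5.24 hours.

5.24 hours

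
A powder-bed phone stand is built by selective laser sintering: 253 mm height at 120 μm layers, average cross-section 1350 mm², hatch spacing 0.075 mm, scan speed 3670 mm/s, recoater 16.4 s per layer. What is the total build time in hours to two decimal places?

Number of layers: 253 / 0.12 → 2109 (rounded up).
Per-layer scan distance = 1350 / 0.075, so 18000 mm.
Scan time per layer: 18000 / 3670 → 4.9046 s.
Layer cycle = 4.9046 + 16.4, so 21.3046 s.
Build time = 2109 × 21.3046 = 44931.4014 s = 12.48 hours.

12.48 hours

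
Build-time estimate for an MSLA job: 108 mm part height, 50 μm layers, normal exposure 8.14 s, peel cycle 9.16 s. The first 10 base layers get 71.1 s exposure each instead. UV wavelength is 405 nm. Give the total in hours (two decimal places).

10.55 hours

Layer count = ceil(108 / 0.05) = 2160.
Base layers: 10 × (71.1 + 9.16) → 802.6 s.
Remaining layers = 2150 × (8.14 + 9.16) = 37195 s.
Sum: 802.6 + 37195 = 37997.6 s → 10.55 hours.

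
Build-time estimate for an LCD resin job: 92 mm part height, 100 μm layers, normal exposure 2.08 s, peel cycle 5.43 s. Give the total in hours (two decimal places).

1.92 hours

Layers = ⌈92/0.1⌉ = 920.
Cycle time = 2.08 + 5.43 = 7.51 s.
Build time: 920 × 7.51 s = 6909.2 s, i.e. 1.92 hours.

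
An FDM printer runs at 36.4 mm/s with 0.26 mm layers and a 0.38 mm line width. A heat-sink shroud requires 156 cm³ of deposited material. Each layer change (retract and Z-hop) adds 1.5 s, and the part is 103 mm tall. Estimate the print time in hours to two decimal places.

Bead cross-section: 0.26 × 0.38 → 0.0988 mm².
Toolpath length = 156 cm³ / 0.0988 mm² = 156000 / 0.0988 = 1578947.4 mm.
Extrusion time = 1578947.4 / 36.4 = 43377.7 s.
Layer count = ceil(103 / 0.26) = 397.
Non-print overhead: 397 × 1.5 → 595.5 s.
Total = 43377.7 + 595.5 = 43973.2 s = 12.21 hours.

12.21 hours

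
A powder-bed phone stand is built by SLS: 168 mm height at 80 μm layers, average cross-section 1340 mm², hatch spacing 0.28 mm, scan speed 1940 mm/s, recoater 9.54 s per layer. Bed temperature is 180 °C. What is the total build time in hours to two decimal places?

7.00 hours

Number of layers: 168 / 0.08 → 2100 (rounded up).
Per-layer scan distance = 1340 / 0.28, so 4785.7 mm.
Per-layer scan time = 4785.7 / 1940 = 2.4669 s.
Per-layer time = 2.4669 + 9.54, so 12.0069 s.
Total: 2100 × 12.0069 s = 25214.49 s → 7.00 hours.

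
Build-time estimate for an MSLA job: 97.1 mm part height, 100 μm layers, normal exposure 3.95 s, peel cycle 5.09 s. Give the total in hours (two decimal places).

2.44 hours

Layer count = ceil(97.1 / 0.1) = 971.
Cycle time: 3.95 + 5.09 → 9.04 s.
Total = 971 × 9.04 = 8777.84 s = 2.44 hours.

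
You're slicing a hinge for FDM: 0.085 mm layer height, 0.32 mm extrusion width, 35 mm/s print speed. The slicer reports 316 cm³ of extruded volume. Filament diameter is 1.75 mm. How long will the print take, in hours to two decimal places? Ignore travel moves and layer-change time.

92.20 hours

Extrusion cross-section = 0.085 × 0.32, so 0.0272 mm².
Path length: 316000 mm³ / 0.0272 mm² → 11617647.1 mm.
Time extruding = 11617647.1 / 35, so 331932.8 s.
That's 331932.8 s → 92.20 hours.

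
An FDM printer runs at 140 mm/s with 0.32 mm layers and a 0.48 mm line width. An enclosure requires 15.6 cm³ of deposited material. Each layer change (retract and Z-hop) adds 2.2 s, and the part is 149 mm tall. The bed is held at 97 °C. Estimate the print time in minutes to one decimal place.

29.2 minutes

Bead cross-section = 0.32 × 0.48 = 0.1536 mm².
Path length: 15600 mm³ / 0.1536 mm² → 101562.5 mm.
Time extruding: 101562.5 / 140 → 725.4 s.
Number of layers: 149 / 0.32 → 466 (rounded up).
Z-hop total = 466 × 2.2, so 1025.2 s.
Altogether 725.4 + 1025.2 = 1750.6 s, i.e. 29.2 minutes.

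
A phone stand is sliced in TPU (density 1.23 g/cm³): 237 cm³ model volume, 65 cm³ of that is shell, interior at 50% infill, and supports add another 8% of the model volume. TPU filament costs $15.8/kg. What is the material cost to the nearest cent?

$3.30

Infill region: 237 − 65 → 172 cm³.
Infill deposited = 0.50 × 172 = 86 cm³.
Support = 0.08 × 237 = 18.96 cm³.
Total printed volume: 65 + 86 + 18.96 → 169.96 cm³.
Mass = 169.96 × 1.23 = 209.0508 g.
At $15.8/kg: 209.0508/1000 × 15.8 = $3.30.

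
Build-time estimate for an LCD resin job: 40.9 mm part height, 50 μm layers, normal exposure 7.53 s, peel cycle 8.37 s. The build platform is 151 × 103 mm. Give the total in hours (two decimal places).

Number of layers: 40.9 / 0.05 → 818 (rounded up).
Each layer takes: 7.53 + 8.37 → 15.9 s.
Total = 818 × 15.9 = 13006.2 s = 3.61 hours.

3.61 hours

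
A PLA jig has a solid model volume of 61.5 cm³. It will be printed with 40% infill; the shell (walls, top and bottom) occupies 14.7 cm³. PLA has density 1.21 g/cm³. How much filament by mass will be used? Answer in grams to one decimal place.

Infill region = 61.5 − 14.7, so 46.8 cm³.
Infill deposited = 0.40 × 46.8 = 18.72 cm³.
Total extruded: 14.7 + 18.72 → 33.42 cm³.
Mass = 33.42 × 1.21, so 40.4382 g.

40.4 g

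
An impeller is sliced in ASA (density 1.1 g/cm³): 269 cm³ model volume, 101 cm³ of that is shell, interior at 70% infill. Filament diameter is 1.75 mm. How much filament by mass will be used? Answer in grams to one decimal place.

240.5 g

Infill region: 269 − 101 → 168 cm³.
Infill deposited = 0.70 × 168 = 117.6 cm³.
Deposited volume = 101 + 117.6, so 218.6 cm³.
Mass = 218.6 × 1.1 = 240.46 g.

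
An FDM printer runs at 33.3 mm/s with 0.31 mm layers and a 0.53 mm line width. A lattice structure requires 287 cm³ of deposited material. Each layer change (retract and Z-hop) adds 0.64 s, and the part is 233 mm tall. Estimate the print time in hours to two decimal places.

14.70 hours

Extrusion cross-section: 0.31 × 0.53 → 0.1643 mm².
Toolpath length = 287 cm³ / 0.1643 mm² = 287000 / 0.1643 = 1746804.6 mm.
Time extruding = 1746804.6 / 33.3 = 52456.6 s.
Layers = ⌈233/0.31⌉ = 752.
Layer-change overhead = 752 × 0.64, so 481.28 s.
Total = 52456.6 + 481.28 = 52937.88 s = 14.70 hours.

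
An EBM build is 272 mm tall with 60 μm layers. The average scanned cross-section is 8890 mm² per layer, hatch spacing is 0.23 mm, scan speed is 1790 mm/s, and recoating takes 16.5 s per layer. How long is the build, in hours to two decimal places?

47.98 hours

Layer count = ceil(272 / 0.06) = 4534.
Hatch length per layer = 8890 / 0.23, so 38652.2 mm.
Per-layer scan time = 38652.2 / 1790, so 21.5934 s.
Time per layer = 21.5934 + 16.5, so 38.0934 s.
4534 layers × 38.0934 s/layer = 172715.4756 s, i.e. 47.98 hours.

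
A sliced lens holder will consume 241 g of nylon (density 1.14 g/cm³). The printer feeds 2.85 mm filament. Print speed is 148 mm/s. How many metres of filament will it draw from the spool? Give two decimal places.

33.14 m

Extruded volume: 241/1.14 = 211.4035 cm³ (211403.5 mm³).
A = π r² = π × 1.425² = 6.3794 mm².
Length = 211403.5 / 6.3794 = 33138.46 mm = 33.14 m.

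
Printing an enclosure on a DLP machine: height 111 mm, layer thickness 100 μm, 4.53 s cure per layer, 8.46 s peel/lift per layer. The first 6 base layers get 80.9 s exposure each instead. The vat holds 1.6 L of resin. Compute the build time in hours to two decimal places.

Number of layers: 111 / 0.1 → 1110 (rounded up).
Burn-in layers: 6 × (80.9 + 8.46) → 536.16 s.
Normal layers: 1104 × (4.53 + 8.46) → 14340.96 s.
Sum: 536.16 + 14340.96 = 14877.12 s → 4.13 hours.

4.13 hours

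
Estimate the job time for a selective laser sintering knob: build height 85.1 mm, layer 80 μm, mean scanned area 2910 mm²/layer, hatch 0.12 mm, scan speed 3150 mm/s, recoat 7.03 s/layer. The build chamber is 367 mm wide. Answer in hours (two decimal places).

Layers = ⌈85.1/0.08⌉ = 1064.
Scan path per layer = 2910 / 0.12, so 24250 mm.
Scan time per layer: 24250 / 3150 → 7.6984 s.
Per-layer time = 7.6984 + 7.03, so 14.7284 s.
Total: 1064 × 14.7284 s = 15671.0176 s → 4.35 hours.

4.35 hours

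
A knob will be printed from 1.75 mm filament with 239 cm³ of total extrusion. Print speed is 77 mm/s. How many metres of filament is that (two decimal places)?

99.36 m

Cross-section of 1.75 mm filament: π·(1.75/2)² = 2.4053 mm².
Length = 239 cm³ / 2.4053 mm² = 239000 / 2.4053 = 99363.9 mm = 99.36 m.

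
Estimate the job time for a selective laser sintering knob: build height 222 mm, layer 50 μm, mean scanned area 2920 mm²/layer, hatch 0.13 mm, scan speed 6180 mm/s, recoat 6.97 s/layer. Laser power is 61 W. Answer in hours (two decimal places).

13.08 hours

Layers = ⌈222/0.05⌉ = 4440.
Hatch length per layer = 2920 / 0.13 = 22461.5 mm.
Per-layer scan time = 22461.5 / 6180 = 3.6345 s.
Layer cycle = 3.6345 + 6.97, so 10.6045 s.
4440 layers × 10.6045 s/layer = 47083.98 s, i.e. 13.08 hours.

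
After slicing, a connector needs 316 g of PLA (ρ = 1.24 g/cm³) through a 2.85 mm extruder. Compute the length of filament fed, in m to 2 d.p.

39.95 m

Volume = 316 g / 1.24 g·cm⁻³ = 254.8387 cm³ = 254838.7 mm³.
Filament cross-section = π × (2.85/2)² = 6.3794 mm².
L = V/A = 254838.7/6.3794 = 39947.13 mm → 39.95 m.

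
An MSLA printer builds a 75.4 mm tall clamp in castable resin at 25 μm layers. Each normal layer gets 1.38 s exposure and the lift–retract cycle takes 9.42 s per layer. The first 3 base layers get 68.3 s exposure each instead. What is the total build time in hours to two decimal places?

Layer count = ceil(75.4 / 0.025) = 3016.
Burn-in layers = 3 × (68.3 + 9.42), so 233.16 s.
Regular layers: 3013 × (1.38 + 9.42) → 32540.4 s.
Sum: 233.16 + 32540.4 = 32773.56 s → 9.10 hours.

9.10 hours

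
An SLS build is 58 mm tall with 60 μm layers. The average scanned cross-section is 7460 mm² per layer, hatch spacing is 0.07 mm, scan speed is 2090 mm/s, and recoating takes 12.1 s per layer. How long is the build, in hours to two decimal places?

Number of layers: 58 / 0.06 → 967 (rounded up).
Per-layer scan distance = 7460 / 0.07 = 106571.4 mm.
Scan time per layer = 106571.4 / 2090 = 50.9911 s.
Per-layer time: 50.9911 + 12.1 → 63.0911 s.
Total: 967 × 63.0911 s = 61009.0937 s → 16.95 hours.

16.95 hours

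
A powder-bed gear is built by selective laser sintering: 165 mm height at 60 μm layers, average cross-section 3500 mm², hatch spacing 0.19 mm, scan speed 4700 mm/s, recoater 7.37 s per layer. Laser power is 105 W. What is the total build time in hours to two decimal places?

8.62 hours

Layers = ⌈165/0.06⌉ = 2750.
Scan path per layer: 3500 / 0.19 → 18421.1 mm.
Scan time per layer: 18421.1 / 4700 → 3.9194 s.
Per-layer time: 3.9194 + 7.37 → 11.2894 s.
Total: 2750 × 11.2894 s = 31045.85 s → 8.62 hours.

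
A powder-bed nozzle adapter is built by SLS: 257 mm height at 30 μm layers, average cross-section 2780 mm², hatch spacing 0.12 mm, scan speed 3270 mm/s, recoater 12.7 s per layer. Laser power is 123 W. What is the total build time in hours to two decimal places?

Layer count = ceil(257 / 0.03) = 8567.
Hatch length per layer: 2780 / 0.12 → 23166.7 mm.
Per-layer scan time = 23166.7 / 3270, so 7.0846 s.
Layer cycle: 7.0846 + 12.7 → 19.7846 s.
Total: 8567 × 19.7846 s = 169494.6682 s → 47.08 hours.

47.08 hours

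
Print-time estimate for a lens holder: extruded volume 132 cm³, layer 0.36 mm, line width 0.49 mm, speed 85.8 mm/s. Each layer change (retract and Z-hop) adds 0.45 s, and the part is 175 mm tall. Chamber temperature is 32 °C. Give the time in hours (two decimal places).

2.48 hours

Bead cross-section: 0.36 × 0.49 → 0.1764 mm².
Path length: 132000 mm³ / 0.1764 mm² → 748299.3 mm.
Time extruding = 748299.3 / 85.8, so 8721.4 s.
Layers = ⌈175/0.36⌉ = 487.
Layer-change overhead = 487 × 0.45 = 219.15 s.
Total = 8721.4 + 219.15 = 8940.55 s = 2.48 hours.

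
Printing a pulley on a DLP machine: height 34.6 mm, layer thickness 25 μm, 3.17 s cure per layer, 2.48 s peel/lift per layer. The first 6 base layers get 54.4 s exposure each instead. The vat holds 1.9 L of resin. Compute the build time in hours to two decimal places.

2.26 hours

Number of layers: 34.6 / 0.025 → 1384 (rounded up).
Bottom layers = 6 × (54.4 + 2.48), so 341.28 s.
Normal layers: 1378 × (3.17 + 2.48) → 7785.7 s.
Sum: 341.28 + 7785.7 = 8126.98 s → 2.26 hours.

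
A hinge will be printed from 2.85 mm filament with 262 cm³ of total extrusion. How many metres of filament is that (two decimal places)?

Filament cross-section = π × (2.85/2)² = 6.3794 mm².
L = 262000 mm³ / 6.3794 mm² = 41069.69 mm, i.e. 41.07 m.

41.07 m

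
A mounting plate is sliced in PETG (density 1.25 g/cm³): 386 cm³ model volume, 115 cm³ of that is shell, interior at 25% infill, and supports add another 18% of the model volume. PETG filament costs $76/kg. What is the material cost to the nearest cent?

$23.96

Infill region = 386 − 115 = 271 cm³.
Deposited infill = 0.25 × 271 = 67.75 cm³.
Support: 0.18 × 386 → 69.48 cm³.
Deposited volume = 115 + 67.75 + 69.48, so 252.23 cm³.
Mass = 252.23 × 1.25, so 315.2875 g.
At $76/kg: 315.2875/1000 × 76 = $23.96.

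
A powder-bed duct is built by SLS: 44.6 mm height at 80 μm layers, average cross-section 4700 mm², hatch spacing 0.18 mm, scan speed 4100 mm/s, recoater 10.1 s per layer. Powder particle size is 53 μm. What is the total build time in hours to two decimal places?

Number of layers: 44.6 / 0.08 → 558 (rounded up).
Per-layer scan distance = 4700 / 0.18, so 26111.1 mm.
Scan time per layer = 26111.1 / 4100, so 6.3686 s.
Time per layer: 6.3686 + 10.1 → 16.4686 s.
Total: 558 × 16.4686 s = 9189.4788 s → 2.55 hours.

2.55 hours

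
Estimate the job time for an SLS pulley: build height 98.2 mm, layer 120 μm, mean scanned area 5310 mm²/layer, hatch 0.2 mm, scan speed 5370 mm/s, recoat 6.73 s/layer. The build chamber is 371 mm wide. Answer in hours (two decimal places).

2.66 hours

Layers = ⌈98.2/0.12⌉ = 819.
Scan path per layer = 5310 / 0.2, so 26550 mm.
Per-layer scan time = 26550 / 5370, so 4.9441 s.
Layer cycle: 4.9441 + 6.73 → 11.6741 s.
819 layers × 11.6741 s/layer = 9561.0879 s, i.e. 2.66 hours.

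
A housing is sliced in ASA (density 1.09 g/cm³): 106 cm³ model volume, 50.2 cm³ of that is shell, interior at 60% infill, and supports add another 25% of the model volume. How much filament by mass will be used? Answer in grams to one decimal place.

Interior volume: 106 − 50.2 → 55.8 cm³.
Infill volume: 0.60 × 55.8 → 33.48 cm³.
Support = 0.25 × 106 = 26.5 cm³.
Deposited volume = 50.2 + 33.48 + 26.5 = 110.18 cm³.
Mass = 110.18 × 1.09 = 120.0962 g.

120.1 g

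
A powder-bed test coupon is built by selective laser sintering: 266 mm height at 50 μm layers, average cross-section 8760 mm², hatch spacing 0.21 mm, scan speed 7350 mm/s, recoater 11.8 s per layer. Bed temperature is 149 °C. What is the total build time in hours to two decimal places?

Number of layers: 266 / 0.05 → 5320 (rounded up).
Scan path per layer = 8760 / 0.21, so 41714.3 mm.
Per-layer scan time = 41714.3 / 7350, so 5.6754 s.
Per-layer time = 5.6754 + 11.8, so 17.4754 s.
Build time = 5320 × 17.4754 = 92969.128 s = 25.82 hours.

25.82 hours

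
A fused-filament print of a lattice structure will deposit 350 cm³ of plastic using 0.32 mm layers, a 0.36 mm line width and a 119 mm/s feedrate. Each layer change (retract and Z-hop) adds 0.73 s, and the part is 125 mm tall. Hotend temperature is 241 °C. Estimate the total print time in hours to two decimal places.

7.17 hours

Extrusion cross-section: 0.32 × 0.36 → 0.1152 mm².
Path length: 350000 mm³ / 0.1152 mm² → 3038194.4 mm.
Extrusion time = 3038194.4 / 119 = 25531 s.
Layers = ⌈125/0.32⌉ = 391.
Z-hop total = 391 × 0.73 = 285.43 s.
Altogether 25531 + 285.43 = 25816.43 s, i.e. 7.17 hours.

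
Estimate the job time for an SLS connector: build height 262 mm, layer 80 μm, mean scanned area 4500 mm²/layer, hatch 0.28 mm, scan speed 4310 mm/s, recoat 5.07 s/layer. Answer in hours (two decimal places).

8.00 hours

Number of layers: 262 / 0.08 → 3275 (rounded up).
Scan path per layer: 4500 / 0.28 → 16071.4 mm.
Scan time per layer = 16071.4 / 4310 = 3.7289 s.
Layer cycle: 3.7289 + 5.07 → 8.7989 s.
Total: 3275 × 8.7989 s = 28816.3975 s → 8.00 hours.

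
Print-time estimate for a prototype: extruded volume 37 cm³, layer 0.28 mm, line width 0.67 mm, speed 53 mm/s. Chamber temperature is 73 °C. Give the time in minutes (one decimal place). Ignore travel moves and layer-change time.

62.0 minutes

Bead cross-section = 0.28 × 0.67 = 0.1876 mm².
Total extruded path = 37000/0.1876 = 197228.1 mm.
Time extruding = 197228.1 / 53, so 3721.3 s.
That's 3721.3 s → 62.0 minutes.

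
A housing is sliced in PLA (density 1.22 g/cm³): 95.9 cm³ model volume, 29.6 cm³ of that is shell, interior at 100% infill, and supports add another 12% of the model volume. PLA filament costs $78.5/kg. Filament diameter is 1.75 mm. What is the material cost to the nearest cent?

$10.29

Infill region = 95.9 − 29.6, so 66.3 cm³.
Infill volume = 1.00 × 66.3 = 66.3 cm³.
Support = 0.12 × 95.9 = 11.508 cm³.
Deposited volume = 29.6 + 66.3 + 11.508 = 107.408 cm³.
Mass: 107.408 × 1.22 → 131.03776 g.
Cost = 131.03776 g / 1000 × $78.5/kg = $10.29.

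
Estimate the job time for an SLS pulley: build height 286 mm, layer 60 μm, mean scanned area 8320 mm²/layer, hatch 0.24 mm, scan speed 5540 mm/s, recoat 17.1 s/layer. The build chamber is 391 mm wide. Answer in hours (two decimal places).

Layer count = ceil(286 / 0.06) = 4767.
Hatch length per layer = 8320 / 0.24, so 34666.7 mm.
Laser time per layer = 34666.7 / 5540, so 6.2575 s.
Layer cycle: 6.2575 + 17.1 → 23.3575 s.
Build time = 4767 × 23.3575 = 111345.2025 s = 30.93 hours.

30.93 hours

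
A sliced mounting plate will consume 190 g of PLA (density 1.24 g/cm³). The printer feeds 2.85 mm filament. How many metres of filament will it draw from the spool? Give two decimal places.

Extruded volume: 190/1.24 = 153.2258 cm³ (153225.8 mm³).
Filament cross-section = π × (2.85/2)² = 6.3794 mm².
Length = 153225.8 / 6.3794 = 24018.84 mm = 24.02 m.

24.02 m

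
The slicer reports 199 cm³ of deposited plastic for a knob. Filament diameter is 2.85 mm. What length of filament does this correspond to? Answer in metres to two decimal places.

31.19 m

A = π r² = π × 1.425² = 6.3794 mm².
L = 199000 mm³ / 6.3794 mm² = 31194.16 mm, i.e. 31.19 m.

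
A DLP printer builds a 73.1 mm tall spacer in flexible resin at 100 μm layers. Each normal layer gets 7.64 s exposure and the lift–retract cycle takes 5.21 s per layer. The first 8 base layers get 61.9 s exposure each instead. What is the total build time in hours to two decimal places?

Number of layers: 73.1 / 0.1 → 731 (rounded up).
Burn-in layers = 8 × (61.9 + 5.21), so 536.88 s.
Remaining layers = 723 × (7.64 + 5.21), so 9290.55 s.
Sum: 536.88 + 9290.55 = 9827.43 s → 2.73 hours.

2.73 hours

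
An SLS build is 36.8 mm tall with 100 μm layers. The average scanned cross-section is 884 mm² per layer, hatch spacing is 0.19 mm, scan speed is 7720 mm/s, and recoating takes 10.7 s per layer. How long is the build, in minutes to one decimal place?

Layer count = ceil(36.8 / 0.1) = 368.
Hatch length per layer: 884 / 0.19 → 4652.6 mm.
Scan time per layer = 4652.6 / 7720 = 0.6027 s.
Per-layer time: 0.6027 + 10.7 → 11.3027 s.
368 layers × 11.3027 s/layer = 4159.3936 s, i.e. 69.3 minutes.

69.3 minutes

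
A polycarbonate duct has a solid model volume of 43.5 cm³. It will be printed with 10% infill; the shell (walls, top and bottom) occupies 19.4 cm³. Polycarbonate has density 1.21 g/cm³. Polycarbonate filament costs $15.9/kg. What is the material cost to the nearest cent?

Infill region: 43.5 − 19.4 → 24.1 cm³.
Infill deposited: 0.10 × 24.1 → 2.41 cm³.
Total extruded = 19.4 + 2.41, so 21.81 cm³.
Mass = 21.81 × 1.21, so 26.3901 g.
Cost = 26.3901 g / 1000 × $15.9/kg = $0.42.

$0.42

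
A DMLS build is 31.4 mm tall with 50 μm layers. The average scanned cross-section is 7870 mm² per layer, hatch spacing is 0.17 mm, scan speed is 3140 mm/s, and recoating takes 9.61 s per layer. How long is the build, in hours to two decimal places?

Layer count = ceil(31.4 / 0.05) = 628.
Hatch length per layer = 7870 / 0.17, so 46294.1 mm.
Scan time per layer = 46294.1 / 3140, so 14.7433 s.
Layer cycle: 14.7433 + 9.61 → 24.3533 s.
Total: 628 × 24.3533 s = 15293.8724 s → 4.25 hours.

4.25 hours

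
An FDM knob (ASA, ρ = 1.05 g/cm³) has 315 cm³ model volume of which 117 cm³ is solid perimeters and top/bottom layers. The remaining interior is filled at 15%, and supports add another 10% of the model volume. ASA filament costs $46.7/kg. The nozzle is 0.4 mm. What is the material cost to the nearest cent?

Interior volume = 315 − 117 = 198 cm³.
Deposited infill = 0.15 × 198, so 29.7 cm³.
Support = 0.10 × 315 = 31.5 cm³.
Total printed volume = 117 + 29.7 + 31.5, so 178.2 cm³.
Mass: 178.2 × 1.05 → 187.11 g.
Cost = 187.11 g / 1000 × $46.7/kg = $8.74.

$8.74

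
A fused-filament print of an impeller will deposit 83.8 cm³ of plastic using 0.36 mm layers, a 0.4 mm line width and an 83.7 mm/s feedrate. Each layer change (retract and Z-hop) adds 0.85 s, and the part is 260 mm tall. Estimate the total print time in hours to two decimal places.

2.10 hours

Line area = 0.36 × 0.4 = 0.144 mm².
Toolpath length = 83.8 cm³ / 0.144 mm² = 83800 / 0.144 = 581944.4 mm.
Extrusion time = 581944.4 / 83.7 = 6952.7 s.
Layers = ⌈260/0.36⌉ = 723.
Z-hop total = 723 × 0.85 = 614.55 s.
Total = 6952.7 + 614.55 = 7567.25 s = 2.10 hours.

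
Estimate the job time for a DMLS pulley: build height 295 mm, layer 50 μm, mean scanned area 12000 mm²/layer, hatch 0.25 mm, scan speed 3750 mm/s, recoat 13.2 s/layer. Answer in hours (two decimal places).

Number of layers: 295 / 0.05 → 5900 (rounded up).
Per-layer scan distance: 12000 / 0.25 → 48000 mm.
Scan time per layer = 48000 / 3750, so 12.8 s.
Layer cycle = 12.8 + 13.2, so 26 s.
5900 layers × 26 s/layer = 153400 s, i.e. 42.61 hours.

42.61 hours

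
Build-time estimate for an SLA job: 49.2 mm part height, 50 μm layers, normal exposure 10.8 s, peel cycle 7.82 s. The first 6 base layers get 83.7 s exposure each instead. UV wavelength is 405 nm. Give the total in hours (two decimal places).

5.21 hours

Layers = ⌈49.2/0.05⌉ = 984.
Base layers = 6 × (83.7 + 7.82), so 549.12 s.
Regular layers = 978 × (10.8 + 7.82) = 18210.36 s.
Total = 549.12 + 18210.36 = 18759.48 s = 5.21 hours.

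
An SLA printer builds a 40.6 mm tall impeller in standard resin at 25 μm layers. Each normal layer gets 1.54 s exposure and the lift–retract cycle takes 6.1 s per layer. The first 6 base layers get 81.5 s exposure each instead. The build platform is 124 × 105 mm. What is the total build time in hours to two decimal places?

3.58 hours

Number of layers: 40.6 / 0.025 → 1624 (rounded up).
Bottom layers = 6 × (81.5 + 6.1), so 525.6 s.
Remaining layers = 1618 × (1.54 + 6.1) = 12361.52 s.
Total = 525.6 + 12361.52 = 12887.12 s = 3.58 hours.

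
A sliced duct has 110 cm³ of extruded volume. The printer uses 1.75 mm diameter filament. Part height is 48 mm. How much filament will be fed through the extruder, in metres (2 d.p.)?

A = π r² = π × 0.875² = 2.4053 mm².
L = 110000 mm³ / 2.4053 mm² = 45732.34 mm, i.e. 45.73 m.

45.73 m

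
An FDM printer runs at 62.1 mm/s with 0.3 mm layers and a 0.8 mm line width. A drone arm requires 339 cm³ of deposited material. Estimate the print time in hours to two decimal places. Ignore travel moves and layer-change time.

6.32 hours

Line area = 0.3 × 0.8, so 0.24 mm².
Path length: 339000 mm³ / 0.24 mm² → 1412500 mm.
Print-move time = 1412500 / 62.1 = 22745.6 s.
Converting: 22745.6 s = 6.32 hours.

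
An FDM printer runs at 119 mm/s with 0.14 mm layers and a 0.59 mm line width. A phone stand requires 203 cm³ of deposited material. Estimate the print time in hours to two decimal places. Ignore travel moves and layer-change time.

Bead cross-section: 0.14 × 0.59 → 0.0826 mm².
Toolpath length = 203 cm³ / 0.0826 mm² = 203000 / 0.0826 = 2457627.1 mm.
Time extruding = 2457627.1 / 119, so 20652.3 s.
That's 20652.3 s → 5.74 hours.

5.74 hours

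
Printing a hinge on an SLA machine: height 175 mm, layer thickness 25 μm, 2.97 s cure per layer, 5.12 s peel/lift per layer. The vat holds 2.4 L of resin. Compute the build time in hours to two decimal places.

15.73 hours

Layer count = ceil(175 / 0.025) = 7000.
Per-layer time = 2.97 + 5.12, so 8.09 s.
Total = 7000 × 8.09 = 56630 s = 15.73 hours.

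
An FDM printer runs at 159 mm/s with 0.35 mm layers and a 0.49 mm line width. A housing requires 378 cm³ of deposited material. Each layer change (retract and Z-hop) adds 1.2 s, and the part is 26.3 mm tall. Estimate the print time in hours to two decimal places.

Line area: 0.35 × 0.49 → 0.1715 mm².
Total extruded path = 378000/0.1715 = 2204081.6 mm.
Extrusion time = 2204081.6 / 159 = 13862.1 s.
Layers = ⌈26.3/0.35⌉ = 76.
Layer-change overhead = 76 × 1.2, so 91.2 s.
Altogether 13862.1 + 91.2 = 13953.3 s, i.e. 3.88 hours.

3.88 hours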